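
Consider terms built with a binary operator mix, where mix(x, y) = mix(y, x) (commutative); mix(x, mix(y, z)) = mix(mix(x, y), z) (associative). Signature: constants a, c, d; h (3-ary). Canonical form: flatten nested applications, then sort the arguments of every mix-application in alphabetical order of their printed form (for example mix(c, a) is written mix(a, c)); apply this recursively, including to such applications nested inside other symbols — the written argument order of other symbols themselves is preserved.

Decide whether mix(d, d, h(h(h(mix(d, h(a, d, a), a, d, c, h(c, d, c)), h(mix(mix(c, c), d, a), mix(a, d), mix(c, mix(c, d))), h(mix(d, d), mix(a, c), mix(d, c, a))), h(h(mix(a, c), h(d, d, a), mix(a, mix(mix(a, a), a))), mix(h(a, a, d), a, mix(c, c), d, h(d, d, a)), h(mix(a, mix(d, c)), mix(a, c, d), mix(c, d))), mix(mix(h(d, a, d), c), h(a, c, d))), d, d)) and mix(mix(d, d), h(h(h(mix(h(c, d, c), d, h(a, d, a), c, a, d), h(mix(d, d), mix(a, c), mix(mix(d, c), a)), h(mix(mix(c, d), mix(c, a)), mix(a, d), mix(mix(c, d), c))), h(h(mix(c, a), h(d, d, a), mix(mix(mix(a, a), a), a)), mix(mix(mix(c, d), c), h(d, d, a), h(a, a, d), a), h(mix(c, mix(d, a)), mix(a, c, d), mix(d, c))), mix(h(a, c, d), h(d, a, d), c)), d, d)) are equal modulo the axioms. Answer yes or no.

Answer: no — mix(d, d, h(h(h(mix(a, c, d, d, h(a, d, a), h(c, d, c)), h(mix(a, c, c, d), mix(a, d), mix(c, c, d)), h(mix(d, d), mix(a, c), mix(a, c, d))), h(h(mix(a, c), h(d, d, a), mix(a, a, a, a)), mix(a, c, c, d, h(a, a, d), h(d, d, a)), h(mix(a, c, d), mix(a, c, d), mix(c, d))), mix(c, h(a, c, d), h(d, a, d))), d, d)) vs mix(d, d, h(h(h(mix(a, c, d, d, h(a, d, a), h(c, d, c)), h(mix(d, d), mix(a, c), mix(a, c, d)), h(mix(a, c, c, d), mix(a, d), mix(c, c, d))), h(h(mix(a, c), h(d, d, a), mix(a, a, a, a)), mix(a, c, c, d, h(a, a, d), h(d, d, a)), h(mix(a, c, d), mix(a, c, d), mix(c, d))), mix(c, h(a, c, d), h(d, a, d))), d, d))

Derivation:
Left:  mix(d, d, h(h(h(mix(d, h(a, d, a), a, d, c, h(c, d, c)), h(mix(mix(c, c), d, a), mix(a, d), mix(c, mix(c, d))), h(mix(d, d), mix(a, c), mix(d, c, a))), h(h(mix(a, c), h(d, d, a), mix(a, mix(mix(a, a), a))), mix(h(a, a, d), a, mix(c, c), d, h(d, d, a)), h(mix(a, mix(d, c)), mix(a, c, d), mix(c, d))), mix(mix(h(d, a, d), c), h(a, c, d))), d, d))
  Simplify inside:  h(h(h(mix(d, h(a, d, a), a, d, c, h(c, d, c)), h(mix(mix(c, c), d, a), mix(a, d), mix(c, mix(c, d))), h(mix(d, d), mix(a, c), mix(d, c, a))), h(h(mix(a, c), h(d, d, a), mix(a, mix(mix(a, a), a))), mix(h(a, a, d), a, mix(c, c), d, h(d, d, a)), h(mix(a, mix(d, c)), mix(a, c, d), mix(c, d))), mix(mix(h(d, a, d), c), h(a, c, d))), d, d)  →  h(h(h(mix(a, c, d, d, h(a, d, a), h(c, d, c)), h(mix(a, c, c, d), mix(a, d), mix(c, c, d)), h(mix(d, d), mix(a, c), mix(a, c, d))), h(h(mix(a, c), h(d, d, a), mix(a, a, a, a)), mix(a, c, c, d, h(a, a, d), h(d, d, a)), h(mix(a, c, d), mix(a, c, d), mix(c, d))), mix(c, h(a, c, d), h(d, a, d))), d, d)
  Order the arguments:  mix(d, d, h(h(h(mix(a, c, d, d, h(a, d, a), h(c, d, c)), h(mix(a, c, c, d), mix(a, d), mix(c, c, d)), h(mix(d, d), mix(a, c), mix(a, c, d))), h(h(mix(a, c), h(d, d, a), mix(a, a, a, a)), mix(a, c, c, d, h(a, a, d), h(d, d, a)), h(mix(a, c, d), mix(a, c, d), mix(c, d))), mix(c, h(a, c, d), h(d, a, d))), d, d))
Right:  mix(mix(d, d), h(h(h(mix(h(c, d, c), d, h(a, d, a), c, a, d), h(mix(d, d), mix(a, c), mix(mix(d, c), a)), h(mix(mix(c, d), mix(c, a)), mix(a, d), mix(mix(c, d), c))), h(h(mix(c, a), h(d, d, a), mix(mix(mix(a, a), a), a)), mix(mix(mix(c, d), c), h(d, d, a), h(a, a, d), a), h(mix(c, mix(d, a)), mix(a, c, d), mix(d, c))), mix(h(a, c, d), h(d, a, d), c)), d, d))
  Un-nest:  mix(d, d, h(h(h(mix(h(c, d, c), d, h(a, d, a), c, a, d), h(mix(d, d), mix(a, c), mix(mix(d, c), a)), h(mix(mix(c, d), mix(c, a)), mix(a, d), mix(mix(c, d), c))), h(h(mix(c, a), h(d, d, a), mix(mix(mix(a, a), a), a)), mix(mix(mix(c, d), c), h(d, d, a), h(a, a, d), a), h(mix(c, mix(d, a)), mix(a, c, d), mix(d, c))), mix(h(a, c, d), h(d, a, d), c)), d, d))
  Inside:  h(h(h(mix(h(c, d, c), d, h(a, d, a), c, a, d), h(mix(d, d), mix(a, c), mix(mix(d, c), a)), h(mix(mix(c, d), mix(c, a)), mix(a, d), mix(mix(c, d), c))), h(h(mix(c, a), h(d, d, a), mix(mix(mix(a, a), a), a)), mix(mix(mix(c, d), c), h(d, d, a), h(a, a, d), a), h(mix(c, mix(d, a)), mix(a, c, d), mix(d, c))), mix(h(a, c, d), h(d, a, d), c)), d, d)  →  h(h(h(mix(a, c, d, d, h(a, d, a), h(c, d, c)), h(mix(d, d), mix(a, c), mix(a, c, d)), h(mix(a, c, c, d), mix(a, d), mix(c, c, d))), h(h(mix(a, c), h(d, d, a), mix(a, a, a, a)), mix(a, c, c, d, h(a, a, d), h(d, d, a)), h(mix(a, c, d), mix(a, c, d), mix(c, d))), mix(c, h(a, c, d), h(d, a, d))), d, d)
  Order the arguments:  mix(d, d, h(h(h(mix(a, c, d, d, h(a, d, a), h(c, d, c)), h(mix(d, d), mix(a, c), mix(a, c, d)), h(mix(a, c, c, d), mix(a, d), mix(c, c, d))), h(h(mix(a, c), h(d, d, a), mix(a, a, a, a)), mix(a, c, c, d, h(a, a, d), h(d, d, a)), h(mix(a, c, d), mix(a, c, d), mix(c, d))), mix(c, h(a, c, d), h(d, a, d))), d, d))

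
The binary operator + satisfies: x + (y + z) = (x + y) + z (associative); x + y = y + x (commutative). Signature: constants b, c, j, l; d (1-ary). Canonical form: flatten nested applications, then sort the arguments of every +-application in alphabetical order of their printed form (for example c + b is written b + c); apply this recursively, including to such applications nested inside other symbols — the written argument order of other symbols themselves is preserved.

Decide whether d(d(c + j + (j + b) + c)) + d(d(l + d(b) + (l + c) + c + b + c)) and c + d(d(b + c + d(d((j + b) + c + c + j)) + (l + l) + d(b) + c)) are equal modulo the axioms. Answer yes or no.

Left:  d(d(c + j + (j + b) + c)) + d(d(l + d(b) + (l + c) + c + b + c))
  Simplify inside:  d(d(c + j + (j + b) + c))  →  d(d(b + c + c + j + j))
  Simplify inside:  d(d(l + d(b) + (l + c) + c + b + c))  →  d(d(b + c + c + c + d(b) + l + l))
  Sort:  d(d(b + c + c + c + d(b) + l + l)) + d(d(b + c + c + j + j))
Right:  c + d(d(b + c + d(d((j + b) + c + c + j)) + (l + l) + d(b) + c))
  Simplify inside:  d(d(b + c + d(d((j + b) + c + c + j)) + (l + l) + d(b) + c))  →  d(d(b + c + c + d(b) + d(d(b + c + c + j + j)) + l + l))
  Sort:  c + d(d(b + c + c + d(b) + d(d(b + c + c + j + j)) + l + l))

Answer: no — d(d(b + c + c + c + d(b) + l + l)) + d(d(b + c + c + j + j)) vs c + d(d(b + c + c + d(b) + d(d(b + c + c + j + j)) + l + l))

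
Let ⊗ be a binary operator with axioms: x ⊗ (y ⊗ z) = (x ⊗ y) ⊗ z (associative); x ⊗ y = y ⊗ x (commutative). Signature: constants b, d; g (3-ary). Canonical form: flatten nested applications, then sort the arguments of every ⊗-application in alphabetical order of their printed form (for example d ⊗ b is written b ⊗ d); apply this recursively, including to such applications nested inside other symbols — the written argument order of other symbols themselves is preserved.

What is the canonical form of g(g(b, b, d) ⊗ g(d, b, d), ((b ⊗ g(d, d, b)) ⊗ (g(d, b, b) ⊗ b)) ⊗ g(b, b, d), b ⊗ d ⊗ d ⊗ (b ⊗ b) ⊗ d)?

Focus inside:  ((b ⊗ g(d, d, b)) ⊗ (g(d, b, b) ⊗ b)) ⊗ g(b, b, d)
Flatten:  b ⊗ g(d, d, b) ⊗ g(d, b, b) ⊗ b ⊗ g(b, b, d)
Sort:  b ⊗ b ⊗ g(b, b, d) ⊗ g(d, b, b) ⊗ g(d, d, b)
Reassemble:  g(g(b, b, d) ⊗ g(d, b, d), b ⊗ b ⊗ g(b, b, d) ⊗ g(d, b, b) ⊗ g(d, d, b), b ⊗ b ⊗ b ⊗ d ⊗ d ⊗ d)

Answer: g(g(b, b, d) ⊗ g(d, b, d), b ⊗ b ⊗ g(b, b, d) ⊗ g(d, b, b) ⊗ g(d, d, b), b ⊗ b ⊗ b ⊗ d ⊗ d ⊗ d)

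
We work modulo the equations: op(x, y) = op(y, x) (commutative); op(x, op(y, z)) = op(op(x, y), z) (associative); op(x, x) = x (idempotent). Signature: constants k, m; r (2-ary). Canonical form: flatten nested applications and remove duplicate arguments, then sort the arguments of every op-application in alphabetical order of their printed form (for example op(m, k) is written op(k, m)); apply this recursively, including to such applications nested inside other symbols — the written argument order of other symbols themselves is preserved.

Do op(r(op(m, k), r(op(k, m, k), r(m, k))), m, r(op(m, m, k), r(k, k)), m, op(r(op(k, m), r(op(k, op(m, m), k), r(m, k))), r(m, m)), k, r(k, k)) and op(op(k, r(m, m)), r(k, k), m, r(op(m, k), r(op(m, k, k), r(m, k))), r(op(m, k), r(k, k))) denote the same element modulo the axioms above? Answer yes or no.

Answer: yes — both canonical forms are op(k, m, r(k, k), r(m, m), r(op(k, m), r(k, k)), r(op(k, m), r(op(k, m), r(m, k))))

Derivation:
Left:  op(r(op(m, k), r(op(k, m, k), r(m, k))), m, r(op(m, m, k), r(k, k)), m, op(r(op(k, m), r(op(k, op(m, m), k), r(m, k))), r(m, m)), k, r(k, k))
  Flatten:  op(r(op(m, k), r(op(k, m, k), r(m, k))), m, r(op(m, m, k), r(k, k)), m, r(op(k, m), r(op(k, op(m, m), k), r(m, k))), r(m, m), k, r(k, k))
  Canonicalize subterm:  r(op(m, k), r(op(k, m, k), r(m, k)))  →  r(op(k, m), r(op(k, m), r(m, k)))
  Inside:  r(op(m, m, k), r(k, k))  →  r(op(k, m), r(k, k))
  Inside:  r(op(k, m), r(op(k, op(m, m), k), r(m, k)))  →  r(op(k, m), r(op(k, m), r(m, k)))
  Deduplicate:  drop duplicate m, r(op(k, m), r(op(k, m), r(m, k)))
  Order the arguments:  op(k, m, r(k, k), r(m, m), r(op(k, m), r(k, k)), r(op(k, m), r(op(k, m), r(m, k))))
Right:  op(op(k, r(m, m)), r(k, k), m, r(op(m, k), r(op(m, k, k), r(m, k))), r(op(m, k), r(k, k)))
  Un-nest:  op(k, r(m, m), r(k, k), m, r(op(m, k), r(op(m, k, k), r(m, k))), r(op(m, k), r(k, k)))
  Canonicalize subterm:  r(op(m, k), r(op(m, k, k), r(m, k)))  →  r(op(k, m), r(op(k, m), r(m, k)))
  Canonicalize subterm:  r(op(m, k), r(k, k))  →  r(op(k, m), r(k, k))
  Sort arguments:  op(k, m, r(k, k), r(m, m), r(op(k, m), r(k, k)), r(op(k, m), r(op(k, m), r(m, k))))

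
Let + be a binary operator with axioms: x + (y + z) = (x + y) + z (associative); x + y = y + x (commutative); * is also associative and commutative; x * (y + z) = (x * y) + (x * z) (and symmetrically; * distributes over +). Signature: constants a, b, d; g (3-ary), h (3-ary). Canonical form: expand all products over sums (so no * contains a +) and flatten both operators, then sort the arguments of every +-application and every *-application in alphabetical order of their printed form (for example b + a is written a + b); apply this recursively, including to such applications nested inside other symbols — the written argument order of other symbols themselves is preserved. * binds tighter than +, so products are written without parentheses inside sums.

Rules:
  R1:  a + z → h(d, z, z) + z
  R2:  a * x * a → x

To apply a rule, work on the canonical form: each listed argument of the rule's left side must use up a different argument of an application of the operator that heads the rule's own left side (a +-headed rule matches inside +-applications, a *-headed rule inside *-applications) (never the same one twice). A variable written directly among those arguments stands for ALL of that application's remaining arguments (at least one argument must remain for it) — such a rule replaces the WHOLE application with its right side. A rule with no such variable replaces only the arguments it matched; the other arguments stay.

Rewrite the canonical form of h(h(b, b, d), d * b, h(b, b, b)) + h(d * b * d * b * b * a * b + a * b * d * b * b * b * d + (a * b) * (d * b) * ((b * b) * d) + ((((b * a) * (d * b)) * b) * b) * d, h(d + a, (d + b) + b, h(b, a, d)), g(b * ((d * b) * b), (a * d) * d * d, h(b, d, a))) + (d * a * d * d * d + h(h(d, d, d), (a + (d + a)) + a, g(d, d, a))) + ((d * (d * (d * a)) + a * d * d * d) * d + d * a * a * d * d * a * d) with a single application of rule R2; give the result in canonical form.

Canonical form:  a * a * a * d * d * d * d + a * d * d * d * d + a * d * d * d * d + a * d * d * d * d + h(a * b * b * b * b * d * d + a * b * b * b * b * d * d + a * b * b * b * b * d * d + a * b * b * b * b * d * d, h(a + d, b + b + d, h(b, a, d)), g(b * b * b * d, a * d * d * d, h(b, d, a))) + h(h(b, b, d), b * d, h(b, b, b)) + h(h(d, d, d), a + a + a + d, g(d, d, a))
R2 matches:  uses a, a;  x := a * d * d * d * d
The variable takes the whole remainder — replace the entire application.
Giving:  a * d * d * d * d + a * d * d * d * d + a * d * d * d * d + a * d * d * d * d + h(a * b * b * b * b * d * d + a * b * b * b * b * d * d + a * b * b * b * b * d * d + a * b * b * b * b * d * d, h(a + d, b + b + d, h(b, a, d)), g(b * b * b * d, a * d * d * d, h(b, d, a))) + h(h(b, b, d), b * d, h(b, b, b)) + h(h(d, d, d), a + a + a + d, g(d, d, a))

Answer: a * d * d * d * d + a * d * d * d * d + a * d * d * d * d + a * d * d * d * d + h(a * b * b * b * b * d * d + a * b * b * b * b * d * d + a * b * b * b * b * d * d + a * b * b * b * b * d * d, h(a + d, b + b + d, h(b, a, d)), g(b * b * b * d, a * d * d * d, h(b, d, a))) + h(h(b, b, d), b * d, h(b, b, b)) + h(h(d, d, d), a + a + a + d, g(d, d, a))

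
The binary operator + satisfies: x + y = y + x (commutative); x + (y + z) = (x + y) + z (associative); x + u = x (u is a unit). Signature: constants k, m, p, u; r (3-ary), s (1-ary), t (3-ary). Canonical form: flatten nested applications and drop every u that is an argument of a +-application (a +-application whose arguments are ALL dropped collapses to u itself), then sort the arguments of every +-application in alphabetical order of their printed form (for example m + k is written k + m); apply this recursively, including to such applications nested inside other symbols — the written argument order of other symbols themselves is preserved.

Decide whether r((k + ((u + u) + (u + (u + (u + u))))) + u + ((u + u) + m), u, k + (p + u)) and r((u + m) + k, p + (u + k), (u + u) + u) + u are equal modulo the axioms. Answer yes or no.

Answer: no — r(k + m, u, k + p) vs r(k + m, k + p, u)

Derivation:
Left:  r((k + ((u + u) + (u + (u + (u + u))))) + u + ((u + u) + m), u, k + (p + u))
  Descend into:  (k + ((u + u) + (u + (u + (u + u))))) + u + ((u + u) + m)
  Flatten:  k + u + u + u + u + u + u + u + u + u + m
  Units out:  drop u (×9)
  Sort:  k + m
  Rebuild:  r(k + m, u, k + p)
Right:  r((u + m) + k, p + (u + k), (u + u) + u) + u
  Canonicalize subterm:  r((u + m) + k, p + (u + k), (u + u) + u)  →  r(k + m, k + p, u)
  Drop the unit:  drop u
  Sort:  r(k + m, k + p, u)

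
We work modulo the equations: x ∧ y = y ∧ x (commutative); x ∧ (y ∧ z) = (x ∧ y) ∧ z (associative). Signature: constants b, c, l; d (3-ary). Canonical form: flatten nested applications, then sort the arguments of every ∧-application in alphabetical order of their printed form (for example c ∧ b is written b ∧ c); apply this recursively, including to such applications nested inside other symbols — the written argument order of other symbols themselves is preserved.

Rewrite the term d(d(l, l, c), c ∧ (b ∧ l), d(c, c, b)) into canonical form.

Focus inside:  c ∧ (b ∧ l)
Flatten:  c ∧ b ∧ l
Sort arguments:  b ∧ c ∧ l
Put back:  d(d(l, l, c), b ∧ c ∧ l, d(c, c, b))

Answer: d(d(l, l, c), b ∧ c ∧ l, d(c, c, b))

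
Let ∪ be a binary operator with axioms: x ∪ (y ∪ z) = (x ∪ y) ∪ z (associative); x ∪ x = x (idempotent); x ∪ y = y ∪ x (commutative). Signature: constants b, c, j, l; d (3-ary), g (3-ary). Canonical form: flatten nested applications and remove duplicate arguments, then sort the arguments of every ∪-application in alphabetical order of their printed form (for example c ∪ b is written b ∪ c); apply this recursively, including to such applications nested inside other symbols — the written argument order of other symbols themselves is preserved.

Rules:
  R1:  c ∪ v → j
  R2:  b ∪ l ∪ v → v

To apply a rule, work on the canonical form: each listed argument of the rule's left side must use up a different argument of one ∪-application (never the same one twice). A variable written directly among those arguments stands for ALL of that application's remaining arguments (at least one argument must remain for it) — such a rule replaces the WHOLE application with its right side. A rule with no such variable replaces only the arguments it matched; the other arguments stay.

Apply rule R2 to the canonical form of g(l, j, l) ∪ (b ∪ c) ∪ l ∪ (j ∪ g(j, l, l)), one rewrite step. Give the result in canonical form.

Answer: c ∪ g(j, l, l) ∪ g(l, j, l) ∪ j

Derivation:
Canonical form:  b ∪ c ∪ g(j, l, l) ∪ g(l, j, l) ∪ j ∪ l
R2 matches:  uses b, l;  v := c ∪ g(j, l, l) ∪ g(l, j, l) ∪ j
The variable takes the whole remainder — replace the entire application.
Giving:  c ∪ g(j, l, l) ∪ g(l, j, l) ∪ j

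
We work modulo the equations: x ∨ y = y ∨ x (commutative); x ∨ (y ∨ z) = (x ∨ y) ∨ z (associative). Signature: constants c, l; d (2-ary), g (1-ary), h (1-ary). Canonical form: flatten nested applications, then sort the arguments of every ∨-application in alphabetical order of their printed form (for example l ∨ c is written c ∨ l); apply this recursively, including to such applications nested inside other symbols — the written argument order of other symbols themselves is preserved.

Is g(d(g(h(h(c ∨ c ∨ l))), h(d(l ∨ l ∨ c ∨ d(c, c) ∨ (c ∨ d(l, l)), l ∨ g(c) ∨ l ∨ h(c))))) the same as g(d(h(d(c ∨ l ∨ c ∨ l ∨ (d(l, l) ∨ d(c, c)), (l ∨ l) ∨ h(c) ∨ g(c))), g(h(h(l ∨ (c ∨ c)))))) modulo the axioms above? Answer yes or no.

Answer: no — g(d(g(h(h(c ∨ c ∨ l))), h(d(c ∨ c ∨ d(c, c) ∨ d(l, l) ∨ l ∨ l, g(c) ∨ h(c) ∨ l ∨ l)))) vs g(d(h(d(c ∨ c ∨ d(c, c) ∨ d(l, l) ∨ l ∨ l, g(c) ∨ h(c) ∨ l ∨ l)), g(h(h(c ∨ c ∨ l)))))

Derivation:
Left:  g(d(g(h(h(c ∨ c ∨ l))), h(d(l ∨ l ∨ c ∨ d(c, c) ∨ (c ∨ d(l, l)), l ∨ g(c) ∨ l ∨ h(c)))))
  Work inside:  l ∨ l ∨ c ∨ d(c, c) ∨ (c ∨ d(l, l))
  Un-nest:  l ∨ l ∨ c ∨ d(c, c) ∨ c ∨ d(l, l)
  Sort:  c ∨ c ∨ d(c, c) ∨ d(l, l) ∨ l ∨ l
  Reassemble:  g(d(g(h(h(c ∨ c ∨ l))), h(d(c ∨ c ∨ d(c, c) ∨ d(l, l) ∨ l ∨ l, g(c) ∨ h(c) ∨ l ∨ l))))
Right:  g(d(h(d(c ∨ l ∨ c ∨ l ∨ (d(l, l) ∨ d(c, c)), (l ∨ l) ∨ h(c) ∨ g(c))), g(h(h(l ∨ (c ∨ c))))))
  Work inside:  c ∨ l ∨ c ∨ l ∨ (d(l, l) ∨ d(c, c))
  Merge nested applications:  c ∨ l ∨ c ∨ l ∨ d(l, l) ∨ d(c, c)
  Sort arguments:  c ∨ c ∨ d(c, c) ∨ d(l, l) ∨ l ∨ l
  Reassemble:  g(d(h(d(c ∨ c ∨ d(c, c) ∨ d(l, l) ∨ l ∨ l, g(c) ∨ h(c) ∨ l ∨ l)), g(h(h(c ∨ c ∨ l)))))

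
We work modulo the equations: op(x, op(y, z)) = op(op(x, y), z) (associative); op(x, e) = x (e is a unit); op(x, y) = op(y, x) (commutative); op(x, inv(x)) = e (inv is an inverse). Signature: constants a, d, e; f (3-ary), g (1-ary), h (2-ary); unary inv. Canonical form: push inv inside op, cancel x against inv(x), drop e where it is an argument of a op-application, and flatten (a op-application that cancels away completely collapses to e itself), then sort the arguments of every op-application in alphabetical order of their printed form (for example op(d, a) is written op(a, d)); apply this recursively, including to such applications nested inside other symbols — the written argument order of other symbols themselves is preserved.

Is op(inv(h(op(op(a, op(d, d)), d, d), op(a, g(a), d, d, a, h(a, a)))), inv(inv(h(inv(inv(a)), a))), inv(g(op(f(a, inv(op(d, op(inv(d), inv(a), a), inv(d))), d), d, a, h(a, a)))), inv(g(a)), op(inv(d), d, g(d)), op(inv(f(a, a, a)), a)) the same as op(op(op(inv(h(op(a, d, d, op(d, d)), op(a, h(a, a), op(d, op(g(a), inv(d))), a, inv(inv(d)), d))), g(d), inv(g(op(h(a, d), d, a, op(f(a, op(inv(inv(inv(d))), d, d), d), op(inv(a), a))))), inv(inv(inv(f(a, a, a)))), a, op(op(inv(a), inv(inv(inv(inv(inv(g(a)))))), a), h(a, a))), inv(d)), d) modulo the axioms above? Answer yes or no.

Answer: no — op(a, g(d), h(a, a), inv(f(a, a, a)), inv(g(a)), inv(g(op(a, d, f(a, d, d), h(a, a)))), inv(h(op(a, d, d, d, d), op(a, a, d, d, g(a), h(a, a))))) vs op(a, g(d), h(a, a), inv(f(a, a, a)), inv(g(a)), inv(g(op(a, d, f(a, d, d), h(a, d)))), inv(h(op(a, d, d, d, d), op(a, a, d, d, g(a), h(a, a)))))

Derivation:
Left:  op(inv(h(op(op(a, op(d, d)), d, d), op(a, g(a), d, d, a, h(a, a)))), inv(inv(h(inv(inv(a)), a))), inv(g(op(f(a, inv(op(d, op(inv(d), inv(a), a), inv(d))), d), d, a, h(a, a)))), inv(g(a)), op(inv(d), d, g(d)), op(inv(f(a, a, a)), a))
  Push inv inside:  distribute inv over op and collapse double inv
  Cancel inverse pairs:  d cancels
  Collect:  op(inv(h(op(a, d, d, d, d), op(a, a, d, d, g(a), h(a, a)))), h(a, a), inv(g(op(a, d, f(a, d, d), h(a, a)))), inv(g(a)), g(d), inv(f(a, a, a)), a)
  Sort arguments:  op(a, g(d), h(a, a), inv(f(a, a, a)), inv(g(a)), inv(g(op(a, d, f(a, d, d), h(a, a)))), inv(h(op(a, d, d, d, d), op(a, a, d, d, g(a), h(a, a)))))
Right:  op(op(op(inv(h(op(a, d, d, op(d, d)), op(a, h(a, a), op(d, op(g(a), inv(d))), a, inv(inv(d)), d))), g(d), inv(g(op(h(a, d), d, a, op(f(a, op(inv(inv(inv(d))), d, d), d), op(inv(a), a))))), inv(inv(inv(f(a, a, a)))), a, op(op(inv(a), inv(inv(inv(inv(inv(g(a)))))), a), h(a, a))), inv(d)), d)
  Push inv inside:  distribute inv over op and collapse double inv
  Inverses cancel:  d cancels
  Collect terms:  op(inv(h(op(a, d, d, d, d), op(a, a, d, d, g(a), h(a, a)))), g(d), inv(g(op(a, d, f(a, d, d), h(a, d)))), inv(f(a, a, a)), a, inv(g(a)), h(a, a))
  Sort:  op(a, g(d), h(a, a), inv(f(a, a, a)), inv(g(a)), inv(g(op(a, d, f(a, d, d), h(a, d)))), inv(h(op(a, d, d, d, d), op(a, a, d, d, g(a), h(a, a)))))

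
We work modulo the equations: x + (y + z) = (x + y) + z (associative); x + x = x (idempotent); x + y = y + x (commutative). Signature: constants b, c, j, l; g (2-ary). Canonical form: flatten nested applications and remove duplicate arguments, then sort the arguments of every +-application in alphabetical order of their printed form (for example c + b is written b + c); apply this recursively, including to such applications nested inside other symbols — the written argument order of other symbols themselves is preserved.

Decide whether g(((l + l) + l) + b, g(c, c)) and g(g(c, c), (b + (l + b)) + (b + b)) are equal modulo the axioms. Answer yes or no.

Left:  g(((l + l) + l) + b, g(c, c))
  Descend into:  ((l + l) + l) + b
  Flatten:  l + l + l + b
  Idempotence:  drop duplicate l, l
  Order the arguments:  b + l
  Reassemble:  g(b + l, g(c, c))
Right:  g(g(c, c), (b + (l + b)) + (b + b))
  Work inside:  (b + (l + b)) + (b + b)
  Un-nest:  b + l + b + b + b
  Drop duplicates:  drop duplicate b, b, b
  Sort arguments:  b + l
  Put back:  g(g(c, c), b + l)

Answer: no — g(b + l, g(c, c)) vs g(g(c, c), b + l)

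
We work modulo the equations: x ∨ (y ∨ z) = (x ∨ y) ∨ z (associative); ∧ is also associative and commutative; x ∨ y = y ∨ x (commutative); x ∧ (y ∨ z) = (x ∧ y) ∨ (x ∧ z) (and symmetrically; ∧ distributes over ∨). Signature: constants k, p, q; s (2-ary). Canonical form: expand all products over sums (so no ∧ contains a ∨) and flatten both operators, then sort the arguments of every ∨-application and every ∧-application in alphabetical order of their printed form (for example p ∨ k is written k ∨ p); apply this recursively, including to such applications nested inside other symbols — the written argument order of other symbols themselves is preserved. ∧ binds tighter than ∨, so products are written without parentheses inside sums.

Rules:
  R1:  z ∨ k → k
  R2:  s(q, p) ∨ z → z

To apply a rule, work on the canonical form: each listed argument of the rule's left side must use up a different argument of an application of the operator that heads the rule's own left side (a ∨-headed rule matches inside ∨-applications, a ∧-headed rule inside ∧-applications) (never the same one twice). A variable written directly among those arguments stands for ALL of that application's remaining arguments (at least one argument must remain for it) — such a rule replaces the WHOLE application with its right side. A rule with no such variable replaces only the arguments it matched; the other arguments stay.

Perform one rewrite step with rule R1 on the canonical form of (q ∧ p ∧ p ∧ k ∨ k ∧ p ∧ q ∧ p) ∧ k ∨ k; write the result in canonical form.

Answer: k

Derivation:
Canonical form:  k ∨ k ∧ k ∧ p ∧ p ∧ q ∨ k ∧ k ∧ p ∧ p ∧ q
Apply R1:  consuming k;  z := k ∧ k ∧ p ∧ p ∧ q ∨ k ∧ k ∧ p ∧ p ∧ q
Every leftover argument binds to the variable; the entire application is replaced.
Result:  k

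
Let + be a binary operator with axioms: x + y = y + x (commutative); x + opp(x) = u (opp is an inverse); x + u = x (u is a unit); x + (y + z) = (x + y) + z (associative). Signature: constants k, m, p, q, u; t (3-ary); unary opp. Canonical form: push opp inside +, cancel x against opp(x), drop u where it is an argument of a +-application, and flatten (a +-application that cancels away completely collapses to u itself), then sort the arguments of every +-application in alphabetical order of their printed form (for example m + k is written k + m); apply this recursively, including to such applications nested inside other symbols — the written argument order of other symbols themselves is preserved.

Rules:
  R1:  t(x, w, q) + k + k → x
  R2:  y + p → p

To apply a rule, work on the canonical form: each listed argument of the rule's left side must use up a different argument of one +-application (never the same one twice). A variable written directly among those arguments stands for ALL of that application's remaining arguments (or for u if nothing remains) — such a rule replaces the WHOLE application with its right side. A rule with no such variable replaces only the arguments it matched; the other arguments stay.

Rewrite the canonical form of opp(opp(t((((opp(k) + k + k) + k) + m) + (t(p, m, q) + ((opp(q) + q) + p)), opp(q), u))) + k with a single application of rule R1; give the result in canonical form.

Canonical form:  k + t(k + k + m + p + t(p, m, q), opp(q), u)
Match R1:  consume k, k, t(p, m, q);  w := m, x := p
New term:  k + t(m + p + p, opp(q), u)

Answer: k + t(m + p + p, opp(q), u)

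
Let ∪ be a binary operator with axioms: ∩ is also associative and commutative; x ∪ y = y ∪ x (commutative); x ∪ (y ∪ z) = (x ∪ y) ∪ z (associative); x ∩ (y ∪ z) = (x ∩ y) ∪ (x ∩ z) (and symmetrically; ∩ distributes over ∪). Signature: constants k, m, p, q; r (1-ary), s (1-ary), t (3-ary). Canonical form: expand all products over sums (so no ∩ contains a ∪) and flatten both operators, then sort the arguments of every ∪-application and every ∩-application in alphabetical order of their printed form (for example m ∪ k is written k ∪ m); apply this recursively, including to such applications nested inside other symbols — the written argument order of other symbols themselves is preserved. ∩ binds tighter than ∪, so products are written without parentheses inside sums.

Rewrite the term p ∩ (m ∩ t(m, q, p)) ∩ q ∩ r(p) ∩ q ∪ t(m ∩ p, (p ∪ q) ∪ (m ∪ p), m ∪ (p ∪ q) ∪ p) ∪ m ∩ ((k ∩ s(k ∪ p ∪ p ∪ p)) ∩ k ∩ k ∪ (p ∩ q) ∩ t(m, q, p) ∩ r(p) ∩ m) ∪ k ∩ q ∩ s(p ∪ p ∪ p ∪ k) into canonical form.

Answer: k ∩ k ∩ k ∩ m ∩ s(k ∪ p ∪ p ∪ p) ∪ k ∩ q ∩ s(k ∪ p ∪ p ∪ p) ∪ m ∩ m ∩ p ∩ q ∩ r(p) ∩ t(m, q, p) ∪ m ∩ p ∩ q ∩ q ∩ r(p) ∩ t(m, q, p) ∪ t(m ∩ p, m ∪ p ∪ p ∪ q, m ∪ p ∪ p ∪ q)

Derivation:
Expand products over sums:  m ∩ p ∩ q ∩ q ∩ r(p) ∩ t(m, q, p) ∪ t(m ∩ p, m ∪ p ∪ p ∪ q, m ∪ p ∪ p ∪ q) ∪ k ∩ k ∩ k ∩ m ∩ s(k ∪ p ∪ p ∪ p) ∪ m ∩ m ∩ p ∩ q ∩ r(p) ∩ t(m, q, p) ∪ k ∩ q ∩ s(k ∪ p ∪ p ∪ p)
Order the arguments:  k ∩ k ∩ k ∩ m ∩ s(k ∪ p ∪ p ∪ p) ∪ k ∩ q ∩ s(k ∪ p ∪ p ∪ p) ∪ m ∩ m ∩ p ∩ q ∩ r(p) ∩ t(m, q, p) ∪ m ∩ p ∩ q ∩ q ∩ r(p) ∩ t(m, q, p) ∪ t(m ∩ p, m ∪ p ∪ p ∪ q, m ∪ p ∪ p ∪ q)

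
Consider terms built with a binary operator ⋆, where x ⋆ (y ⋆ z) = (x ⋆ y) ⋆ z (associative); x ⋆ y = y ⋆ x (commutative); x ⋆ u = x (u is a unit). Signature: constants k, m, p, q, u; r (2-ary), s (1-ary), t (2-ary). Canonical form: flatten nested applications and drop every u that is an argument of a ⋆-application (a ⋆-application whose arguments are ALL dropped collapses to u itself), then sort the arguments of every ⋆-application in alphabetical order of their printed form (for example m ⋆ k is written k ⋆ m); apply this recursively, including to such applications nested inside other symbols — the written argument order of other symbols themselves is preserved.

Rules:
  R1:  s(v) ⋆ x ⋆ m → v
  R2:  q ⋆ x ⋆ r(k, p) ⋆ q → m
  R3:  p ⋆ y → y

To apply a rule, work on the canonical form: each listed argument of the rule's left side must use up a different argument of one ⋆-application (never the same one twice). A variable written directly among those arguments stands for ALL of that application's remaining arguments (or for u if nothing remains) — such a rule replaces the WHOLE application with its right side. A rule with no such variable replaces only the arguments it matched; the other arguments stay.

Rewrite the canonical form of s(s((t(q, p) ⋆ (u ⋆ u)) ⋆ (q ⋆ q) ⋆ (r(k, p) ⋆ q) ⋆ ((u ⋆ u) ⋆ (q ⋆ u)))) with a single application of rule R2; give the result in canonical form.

Canonical form:  s(s(q ⋆ q ⋆ q ⋆ q ⋆ r(k, p) ⋆ t(q, p)))
Apply R2:  consuming q, q, r(k, p);  x := q ⋆ q ⋆ t(q, p)
The variable takes the whole remainder — replace the entire application.
Giving:  s(s(m))

Answer: s(s(m))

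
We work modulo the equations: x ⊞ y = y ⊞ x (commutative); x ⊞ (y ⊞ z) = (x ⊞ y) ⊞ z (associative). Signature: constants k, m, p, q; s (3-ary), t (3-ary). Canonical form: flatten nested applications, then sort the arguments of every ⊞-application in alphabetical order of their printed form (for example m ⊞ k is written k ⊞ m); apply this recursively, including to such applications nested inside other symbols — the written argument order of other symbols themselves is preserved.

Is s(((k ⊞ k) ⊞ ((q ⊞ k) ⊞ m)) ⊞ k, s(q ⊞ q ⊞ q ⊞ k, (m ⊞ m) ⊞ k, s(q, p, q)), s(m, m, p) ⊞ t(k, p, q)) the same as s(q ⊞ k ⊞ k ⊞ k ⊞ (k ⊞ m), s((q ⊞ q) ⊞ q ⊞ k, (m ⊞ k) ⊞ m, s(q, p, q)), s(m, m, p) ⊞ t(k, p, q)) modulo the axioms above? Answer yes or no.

Left:  s(((k ⊞ k) ⊞ ((q ⊞ k) ⊞ m)) ⊞ k, s(q ⊞ q ⊞ q ⊞ k, (m ⊞ m) ⊞ k, s(q, p, q)), s(m, m, p) ⊞ t(k, p, q))
  Focus inside:  ((k ⊞ k) ⊞ ((q ⊞ k) ⊞ m)) ⊞ k
  Merge nested applications:  k ⊞ k ⊞ q ⊞ k ⊞ m ⊞ k
  Order the arguments:  k ⊞ k ⊞ k ⊞ k ⊞ m ⊞ q
  Rebuild:  s(k ⊞ k ⊞ k ⊞ k ⊞ m ⊞ q, s(k ⊞ q ⊞ q ⊞ q, k ⊞ m ⊞ m, s(q, p, q)), s(m, m, p) ⊞ t(k, p, q))
Right:  s(q ⊞ k ⊞ k ⊞ k ⊞ (k ⊞ m), s((q ⊞ q) ⊞ q ⊞ k, (m ⊞ k) ⊞ m, s(q, p, q)), s(m, m, p) ⊞ t(k, p, q))
  Work inside:  q ⊞ k ⊞ k ⊞ k ⊞ (k ⊞ m)
  Un-nest:  q ⊞ k ⊞ k ⊞ k ⊞ k ⊞ m
  Sort:  k ⊞ k ⊞ k ⊞ k ⊞ m ⊞ q
  Reassemble:  s(k ⊞ k ⊞ k ⊞ k ⊞ m ⊞ q, s(k ⊞ q ⊞ q ⊞ q, k ⊞ m ⊞ m, s(q, p, q)), s(m, m, p) ⊞ t(k, p, q))

Answer: yes — both canonical forms are s(k ⊞ k ⊞ k ⊞ k ⊞ m ⊞ q, s(k ⊞ q ⊞ q ⊞ q, k ⊞ m ⊞ m, s(q, p, q)), s(m, m, p) ⊞ t(k, p, q))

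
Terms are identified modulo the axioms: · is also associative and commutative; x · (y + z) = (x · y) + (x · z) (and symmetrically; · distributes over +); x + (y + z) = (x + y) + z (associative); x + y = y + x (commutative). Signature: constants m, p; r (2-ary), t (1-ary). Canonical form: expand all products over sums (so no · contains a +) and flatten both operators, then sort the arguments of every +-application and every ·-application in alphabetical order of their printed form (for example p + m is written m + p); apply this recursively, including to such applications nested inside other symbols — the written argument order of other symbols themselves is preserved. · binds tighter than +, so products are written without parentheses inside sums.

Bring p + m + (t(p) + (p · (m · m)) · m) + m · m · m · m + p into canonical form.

Un-nest:  p + m + t(p) + m · m · m · p + m · m · m · m + p
Order the arguments:  m + m · m · m · m + m · m · m · p + p + p + t(p)

Answer: m + m · m · m · m + m · m · m · p + p + p + t(p)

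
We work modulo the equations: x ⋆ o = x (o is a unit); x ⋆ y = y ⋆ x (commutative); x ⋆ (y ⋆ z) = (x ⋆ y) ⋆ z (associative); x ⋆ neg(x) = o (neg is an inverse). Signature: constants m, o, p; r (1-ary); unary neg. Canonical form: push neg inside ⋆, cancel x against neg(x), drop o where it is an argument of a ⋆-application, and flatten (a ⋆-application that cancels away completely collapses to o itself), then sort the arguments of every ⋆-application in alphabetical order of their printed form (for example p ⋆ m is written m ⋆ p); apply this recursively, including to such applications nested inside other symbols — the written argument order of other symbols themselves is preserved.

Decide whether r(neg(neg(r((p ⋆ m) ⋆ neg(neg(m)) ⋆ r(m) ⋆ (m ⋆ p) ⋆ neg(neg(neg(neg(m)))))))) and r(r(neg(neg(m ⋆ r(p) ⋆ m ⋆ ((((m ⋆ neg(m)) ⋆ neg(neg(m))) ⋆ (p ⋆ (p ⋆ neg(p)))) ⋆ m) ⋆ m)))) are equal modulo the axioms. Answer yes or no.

Left:  r(neg(neg(r((p ⋆ m) ⋆ neg(neg(m)) ⋆ r(m) ⋆ (m ⋆ p) ⋆ neg(neg(neg(neg(m))))))))
  Focus inside:  (p ⋆ m) ⋆ neg(neg(m)) ⋆ r(m) ⋆ (m ⋆ p) ⋆ neg(neg(neg(neg(m))))
  Push neg inside:  distribute neg over ⋆ and collapse double neg
  Collect:  p ⋆ p ⋆ m ⋆ m ⋆ m ⋆ m ⋆ r(m)
  Sort:  m ⋆ m ⋆ m ⋆ m ⋆ p ⋆ p ⋆ r(m)
  Put back:  r(r(m ⋆ m ⋆ m ⋆ m ⋆ p ⋆ p ⋆ r(m)))
Right:  r(r(neg(neg(m ⋆ r(p) ⋆ m ⋆ ((((m ⋆ neg(m)) ⋆ neg(neg(m))) ⋆ (p ⋆ (p ⋆ neg(p)))) ⋆ m) ⋆ m))))
  Focus inside:  m ⋆ r(p) ⋆ m ⋆ ((((m ⋆ neg(m)) ⋆ neg(neg(m))) ⋆ (p ⋆ (p ⋆ neg(p)))) ⋆ m) ⋆ m
  Push neg inside:  distribute neg over ⋆ and collapse double neg
  Collect terms:  m ⋆ m ⋆ m ⋆ m ⋆ m ⋆ r(p) ⋆ p
  Sort arguments:  m ⋆ m ⋆ m ⋆ m ⋆ m ⋆ p ⋆ r(p)
  Reassemble:  r(r(m ⋆ m ⋆ m ⋆ m ⋆ m ⋆ p ⋆ r(p)))

Answer: no — r(r(m ⋆ m ⋆ m ⋆ m ⋆ p ⋆ p ⋆ r(m))) vs r(r(m ⋆ m ⋆ m ⋆ m ⋆ m ⋆ p ⋆ r(p)))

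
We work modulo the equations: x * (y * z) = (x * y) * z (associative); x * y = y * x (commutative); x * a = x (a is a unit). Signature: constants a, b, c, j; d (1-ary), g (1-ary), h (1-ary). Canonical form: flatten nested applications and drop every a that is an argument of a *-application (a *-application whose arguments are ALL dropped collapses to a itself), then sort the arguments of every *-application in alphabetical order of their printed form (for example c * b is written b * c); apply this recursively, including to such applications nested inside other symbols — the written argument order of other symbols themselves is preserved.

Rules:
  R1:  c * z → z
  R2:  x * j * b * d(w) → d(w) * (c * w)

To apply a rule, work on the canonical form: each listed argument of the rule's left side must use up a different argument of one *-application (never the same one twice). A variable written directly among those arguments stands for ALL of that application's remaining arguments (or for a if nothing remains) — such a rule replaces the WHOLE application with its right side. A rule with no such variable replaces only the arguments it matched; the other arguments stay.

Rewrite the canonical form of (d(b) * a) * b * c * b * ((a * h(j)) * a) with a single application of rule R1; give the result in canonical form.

Canonical form:  b * b * c * d(b) * h(j)
Match R1:  consume c;  z := b * b * d(b) * h(j)
Every leftover argument binds to the variable; the entire application is replaced.
Result:  b * b * d(b) * h(j)

Answer: b * b * d(b) * h(j)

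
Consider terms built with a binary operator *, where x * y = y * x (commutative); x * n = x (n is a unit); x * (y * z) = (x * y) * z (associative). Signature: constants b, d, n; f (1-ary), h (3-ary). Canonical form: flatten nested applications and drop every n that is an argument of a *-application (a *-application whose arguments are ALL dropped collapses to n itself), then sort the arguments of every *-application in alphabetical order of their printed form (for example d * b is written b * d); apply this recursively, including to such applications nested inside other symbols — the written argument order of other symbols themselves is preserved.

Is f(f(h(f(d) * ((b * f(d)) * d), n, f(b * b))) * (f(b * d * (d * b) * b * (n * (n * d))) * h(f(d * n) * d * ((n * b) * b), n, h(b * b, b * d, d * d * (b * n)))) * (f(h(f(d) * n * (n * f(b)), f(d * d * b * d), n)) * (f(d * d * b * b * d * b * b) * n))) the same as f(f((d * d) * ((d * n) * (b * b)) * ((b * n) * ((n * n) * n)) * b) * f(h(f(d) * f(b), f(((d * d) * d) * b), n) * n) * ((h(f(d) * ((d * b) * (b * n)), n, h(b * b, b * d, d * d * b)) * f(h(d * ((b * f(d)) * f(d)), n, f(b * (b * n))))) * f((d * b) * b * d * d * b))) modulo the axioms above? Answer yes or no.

Left:  f(f(h(f(d) * ((b * f(d)) * d), n, f(b * b))) * (f(b * d * (d * b) * b * (n * (n * d))) * h(f(d * n) * d * ((n * b) * b), n, h(b * b, b * d, d * d * (b * n)))) * (f(h(f(d) * n * (n * f(b)), f(d * d * b * d), n)) * (f(d * d * b * b * d * b * b) * n)))
  Descend into:  f(h(f(d) * ((b * f(d)) * d), n, f(b * b))) * (f(b * d * (d * b) * b * (n * (n * d))) * h(f(d * n) * d * ((n * b) * b), n, h(b * b, b * d, d * d * (b * n)))) * (f(h(f(d) * n * (n * f(b)), f(d * d * b * d), n)) * (f(d * d * b * b * d * b * b) * n))
  Flatten:  f(h(f(d) * ((b * f(d)) * d), n, f(b * b))) * f(b * d * (d * b) * b * (n * (n * d))) * h(f(d * n) * d * ((n * b) * b), n, h(b * b, b * d, d * d * (b * n))) * f(h(f(d) * n * (n * f(b)), f(d * d * b * d), n)) * f(d * d * b * b * d * b * b) * n
  Canonicalize subterm:  f(h(f(d) * ((b * f(d)) * d), n, f(b * b)))  →  f(h(b * d * f(d) * f(d), n, f(b * b)))
  Simplify inside:  f(b * d * (d * b) * b * (n * (n * d)))  →  f(b * b * b * d * d * d)
  Simplify inside:  h(f(d * n) * d * ((n * b) * b), n, h(b * b, b * d, d * d * (b * n)))  →  h(b * b * d * f(d), n, h(b * b, b * d, b * d * d))
  Units out:  drop n
  Sort:  f(b * b * b * b * d * d * d) * f(b * b * b * d * d * d) * f(h(b * d * f(d) * f(d), n, f(b * b))) * f(h(f(b) * f(d), f(b * d * d * d), n)) * h(b * b * d * f(d), n, h(b * b, b * d, b * d * d))
  Rebuild:  f(f(b * b * b * b * d * d * d) * f(b * b * b * d * d * d) * f(h(b * d * f(d) * f(d), n, f(b * b))) * f(h(f(b) * f(d), f(b * d * d * d), n)) * h(b * b * d * f(d), n, h(b * b, b * d, b * d * d)))
Right:  f(f((d * d) * ((d * n) * (b * b)) * ((b * n) * ((n * n) * n)) * b) * f(h(f(d) * f(b), f(((d * d) * d) * b), n) * n) * ((h(f(d) * ((d * b) * (b * n)), n, h(b * b, b * d, d * d * b)) * f(h(d * ((b * f(d)) * f(d)), n, f(b * (b * n))))) * f((d * b) * b * d * d * b)))
  Focus inside:  f((d * d) * ((d * n) * (b * b)) * ((b * n) * ((n * n) * n)) * b) * f(h(f(d) * f(b), f(((d * d) * d) * b), n) * n) * ((h(f(d) * ((d * b) * (b * n)), n, h(b * b, b * d, d * d * b)) * f(h(d * ((b * f(d)) * f(d)), n, f(b * (b * n))))) * f((d * b) * b * d * d * b))
  Un-nest:  f((d * d) * ((d * n) * (b * b)) * ((b * n) * ((n * n) * n)) * b) * f(h(f(d) * f(b), f(((d * d) * d) * b), n) * n) * h(f(d) * ((d * b) * (b * n)), n, h(b * b, b * d, d * d * b)) * f(h(d * ((b * f(d)) * f(d)), n, f(b * (b * n)))) * f((d * b) * b * d * d * b)
  Inside:  f((d * d) * ((d * n) * (b * b)) * ((b * n) * ((n * n) * n)) * b)  →  f(b * b * b * b * d * d * d)
  Canonicalize subterm:  f(h(f(d) * f(b), f(((d * d) * d) * b), n) * n)  →  f(h(f(b) * f(d), f(b * d * d * d), n))
  Simplify inside:  h(f(d) * ((d * b) * (b * n)), n, h(b * b, b * d, d * d * b))  →  h(b * b * d * f(d), n, h(b * b, b * d, b * d * d))
  Sort:  f(b * b * b * b * d * d * d) * f(b * b * b * d * d * d) * f(h(b * d * f(d) * f(d), n, f(b * b))) * f(h(f(b) * f(d), f(b * d * d * d), n)) * h(b * b * d * f(d), n, h(b * b, b * d, b * d * d))
  Put back:  f(f(b * b * b * b * d * d * d) * f(b * b * b * d * d * d) * f(h(b * d * f(d) * f(d), n, f(b * b))) * f(h(f(b) * f(d), f(b * d * d * d), n)) * h(b * b * d * f(d), n, h(b * b, b * d, b * d * d)))

Answer: yes — both canonical forms are f(f(b * b * b * b * d * d * d) * f(b * b * b * d * d * d) * f(h(b * d * f(d) * f(d), n, f(b * b))) * f(h(f(b) * f(d), f(b * d * d * d), n)) * h(b * b * d * f(d), n, h(b * b, b * d, b * d * d)))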